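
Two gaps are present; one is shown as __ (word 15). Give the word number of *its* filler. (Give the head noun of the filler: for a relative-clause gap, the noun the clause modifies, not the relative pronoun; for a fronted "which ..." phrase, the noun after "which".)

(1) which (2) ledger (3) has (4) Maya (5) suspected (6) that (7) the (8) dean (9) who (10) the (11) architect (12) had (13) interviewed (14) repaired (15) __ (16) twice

2

The marked gap is the direct object of "repaired".
Its filler is the fronted wh-phrase "which ledger", at word 2.
(The other dependency links word 8 to a gap after word 13.)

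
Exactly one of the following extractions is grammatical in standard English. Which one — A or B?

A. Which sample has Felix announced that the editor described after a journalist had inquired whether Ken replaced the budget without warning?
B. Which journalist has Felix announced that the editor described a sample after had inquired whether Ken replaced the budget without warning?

A

In B, the wh-phrase is extracted from inside an adjunct island (introduced by "after"), which blocks movement.
In A, the extraction path crosses only that-complement boundaries, which are transparent.
So A is grammatical.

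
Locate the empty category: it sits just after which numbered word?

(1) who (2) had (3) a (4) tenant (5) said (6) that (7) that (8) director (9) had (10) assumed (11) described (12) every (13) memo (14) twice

10

The displaced element is "who" (word 1).
It is linked across 2 clause boundaries (that → Ø).
It functions as the subject of "described", so the gap sits immediately after word 10 ("assumed").
Base order: A tenant had said that that director had assumed that who described every memo twice.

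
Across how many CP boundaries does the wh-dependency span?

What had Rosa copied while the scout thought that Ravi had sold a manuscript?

"what" originates inside the matrix clause — no clause boundary is crossed.

0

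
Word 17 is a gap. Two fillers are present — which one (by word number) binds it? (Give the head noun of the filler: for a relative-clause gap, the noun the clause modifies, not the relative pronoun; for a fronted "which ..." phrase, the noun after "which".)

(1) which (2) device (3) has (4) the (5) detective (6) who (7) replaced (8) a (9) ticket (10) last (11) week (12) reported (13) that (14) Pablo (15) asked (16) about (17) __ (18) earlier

The marked gap is the object of the preposition "about" of "asked".
Its filler is the fronted wh-phrase "which device", at word 2.
(The other dependency links word 5 to a gap after word 6.)

2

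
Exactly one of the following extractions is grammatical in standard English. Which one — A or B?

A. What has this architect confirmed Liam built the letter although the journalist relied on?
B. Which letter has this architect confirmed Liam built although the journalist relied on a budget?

B

In A, the wh-phrase is extracted from inside an adjunct island (introduced by "although"), which blocks movement.
In B, the extraction path crosses only that-complement boundaries, which are transparent.
So B is grammatical.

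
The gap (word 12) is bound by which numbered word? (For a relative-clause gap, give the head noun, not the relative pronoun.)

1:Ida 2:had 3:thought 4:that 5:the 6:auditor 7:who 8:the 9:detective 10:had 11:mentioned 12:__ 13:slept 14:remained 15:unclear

6

The gap at 12 is the subject of "slept", inside a relative clause.
The relative pronoun is "who" (word 7); it is bound by the head noun immediately before it.
Its filler is the head noun "auditor", at word 6.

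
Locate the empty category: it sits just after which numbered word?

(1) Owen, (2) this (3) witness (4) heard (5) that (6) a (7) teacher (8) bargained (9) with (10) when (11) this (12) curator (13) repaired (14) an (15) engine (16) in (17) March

9

The displaced element is "Owen" (word 1).
It is linked across 1 clause boundary (that).
It functions as the object of the preposition "with" of "bargained", so the gap sits immediately after word 9 ("with").
Base order: This witness heard that a teacher bargained with Owen when this curator repaired an engine in March.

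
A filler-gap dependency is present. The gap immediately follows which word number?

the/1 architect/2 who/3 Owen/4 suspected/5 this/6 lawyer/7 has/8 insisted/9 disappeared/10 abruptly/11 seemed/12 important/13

The displaced element is "the architect" (word 2).
It is linked across 2 clause boundaries (Ø → Ø).
It functions as the subject of "disappeared", so the gap sits immediately after word 9 ("insisted").
Base order: Owen suspected this lawyer has insisted the architect disappeared abruptly.

9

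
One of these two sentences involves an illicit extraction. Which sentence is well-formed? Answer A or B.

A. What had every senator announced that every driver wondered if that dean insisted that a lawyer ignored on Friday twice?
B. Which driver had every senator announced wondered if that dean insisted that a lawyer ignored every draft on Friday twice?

B

In A, the wh-phrase is extracted from inside a wh-island (introduced by "if"), which blocks movement.
In B, the extraction path crosses only that-complement boundaries, which are transparent.
So B is grammatical.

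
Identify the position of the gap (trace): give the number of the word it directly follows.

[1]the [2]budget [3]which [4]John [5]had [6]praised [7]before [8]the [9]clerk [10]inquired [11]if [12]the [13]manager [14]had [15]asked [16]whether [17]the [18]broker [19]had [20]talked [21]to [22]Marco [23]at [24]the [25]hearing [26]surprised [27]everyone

The displaced element is "the budget" (word 2).
It functions as the direct object of "praised", so the gap sits immediately after word 6 ("praised").
Base order: John had praised the budget before the clerk inquired if the manager had asked whether the broker had talked to Marco at the hearing.

6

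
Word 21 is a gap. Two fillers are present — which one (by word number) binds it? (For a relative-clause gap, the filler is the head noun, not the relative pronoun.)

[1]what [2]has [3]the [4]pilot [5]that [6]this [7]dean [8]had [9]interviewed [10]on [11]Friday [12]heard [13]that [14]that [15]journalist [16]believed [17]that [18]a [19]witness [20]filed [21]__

1

The marked gap is the direct object of "filed".
Its filler is the fronted wh-phrase "what", at word 1.
(The other dependency links word 4 to a gap after word 9.)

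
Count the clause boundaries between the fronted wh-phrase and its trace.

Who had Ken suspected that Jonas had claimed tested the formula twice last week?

2

"who" is extracted from the subject of "tested".
Boundaries crossed, outermost first: [that], [Ø] — 2 in total.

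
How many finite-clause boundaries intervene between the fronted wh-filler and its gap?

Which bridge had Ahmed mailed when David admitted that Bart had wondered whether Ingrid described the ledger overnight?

"which bridge" originates inside the matrix clause — no clause boundary is crossed.

0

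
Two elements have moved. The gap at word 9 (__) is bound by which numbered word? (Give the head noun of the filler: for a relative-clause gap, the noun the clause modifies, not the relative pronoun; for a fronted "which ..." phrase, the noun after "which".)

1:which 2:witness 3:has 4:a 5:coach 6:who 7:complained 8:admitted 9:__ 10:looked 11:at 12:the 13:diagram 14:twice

2

The marked gap is the subject of "looked".
Its filler is the fronted wh-phrase "which witness", at word 2.
(The other dependency links word 5 to a gap after word 6.)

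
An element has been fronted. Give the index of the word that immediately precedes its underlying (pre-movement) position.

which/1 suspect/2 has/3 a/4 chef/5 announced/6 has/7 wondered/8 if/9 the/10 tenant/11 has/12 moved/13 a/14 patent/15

The displaced element is "which suspect" (word 2).
It is linked across 1 clause boundary (Ø).
It functions as the subject of "wondered", so the gap sits immediately after word 6 ("announced").
Base order: A chef has announced that which suspect has wondered if the tenant has moved a patent.

6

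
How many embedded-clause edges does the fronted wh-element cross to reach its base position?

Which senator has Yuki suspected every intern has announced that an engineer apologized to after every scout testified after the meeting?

"which senator" is extracted from the PP object of "apologized".
Boundaries crossed, outermost first: [Ø], [that] — 2 in total.

2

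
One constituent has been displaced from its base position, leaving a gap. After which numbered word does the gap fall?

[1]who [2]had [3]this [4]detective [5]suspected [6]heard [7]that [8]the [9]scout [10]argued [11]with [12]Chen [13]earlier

5

The displaced element is "who" (word 1).
It is linked across 1 clause boundary (Ø).
It functions as the subject of "heard", so the gap sits immediately after word 5 ("suspected").
Base order: This detective had suspected that who heard that the scout argued with Chen earlier.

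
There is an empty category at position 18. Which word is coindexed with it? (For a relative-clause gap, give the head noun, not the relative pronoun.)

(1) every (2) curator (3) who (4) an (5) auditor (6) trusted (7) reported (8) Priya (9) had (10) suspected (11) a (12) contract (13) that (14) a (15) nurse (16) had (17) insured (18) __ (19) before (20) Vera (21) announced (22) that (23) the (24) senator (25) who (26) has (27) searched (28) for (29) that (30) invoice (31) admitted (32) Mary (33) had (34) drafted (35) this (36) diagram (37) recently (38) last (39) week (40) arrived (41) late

The gap at 18 is the object of "insured", inside a relative clause.
The relative pronoun is "that" (word 13); it is bound by the head noun immediately before it.
Its filler is the head noun "contract", at word 12.

12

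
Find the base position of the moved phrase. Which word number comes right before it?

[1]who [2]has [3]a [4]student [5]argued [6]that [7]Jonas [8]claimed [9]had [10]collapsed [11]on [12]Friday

The displaced element is "who" (word 1).
It is linked across 2 clause boundaries (that → Ø).
It functions as the subject of "collapsed", so the gap sits immediately after word 8 ("claimed").
Base order: A student has argued that Jonas claimed that who had collapsed on Friday.

8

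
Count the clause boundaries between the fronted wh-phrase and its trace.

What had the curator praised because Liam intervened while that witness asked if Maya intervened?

0

"what" originates inside the matrix clause — no clause boundary is crossed.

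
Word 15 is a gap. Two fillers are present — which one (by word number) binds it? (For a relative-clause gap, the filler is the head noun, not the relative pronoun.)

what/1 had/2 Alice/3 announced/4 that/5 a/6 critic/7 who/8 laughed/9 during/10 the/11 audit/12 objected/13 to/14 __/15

The marked gap is the object of the preposition "to" of "objected".
Its filler is the fronted wh-phrase "what", at word 1.
(The other dependency links word 7 to a gap after word 8.)

1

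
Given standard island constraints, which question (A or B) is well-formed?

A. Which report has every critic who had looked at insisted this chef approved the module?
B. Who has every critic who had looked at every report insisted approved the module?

B

In A, the wh-phrase is extracted from inside a complex-NP island (relative clause) (introduced by "who"), which blocks movement.
In B, the extraction path crosses only that-complement boundaries, which are transparent.
So B is grammatical.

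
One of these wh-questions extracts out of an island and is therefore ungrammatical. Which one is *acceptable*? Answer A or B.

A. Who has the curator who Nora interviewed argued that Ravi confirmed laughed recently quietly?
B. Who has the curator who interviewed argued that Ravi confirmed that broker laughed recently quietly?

In B, the wh-phrase is extracted from inside a complex-NP island (relative clause) (introduced by "who"), which blocks movement.
In A, the extraction path crosses only that-complement boundaries, which are transparent.
So A is grammatical.

A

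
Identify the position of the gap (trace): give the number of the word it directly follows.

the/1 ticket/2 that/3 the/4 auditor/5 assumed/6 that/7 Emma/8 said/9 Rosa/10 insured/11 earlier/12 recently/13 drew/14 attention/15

The displaced element is "the ticket" (word 2).
It is linked across 2 clause boundaries (that → Ø).
It functions as the direct object of "insured", so the gap sits immediately after word 11 ("insured").
Base order: The auditor assumed that Emma said Rosa insured the ticket earlier recently.

11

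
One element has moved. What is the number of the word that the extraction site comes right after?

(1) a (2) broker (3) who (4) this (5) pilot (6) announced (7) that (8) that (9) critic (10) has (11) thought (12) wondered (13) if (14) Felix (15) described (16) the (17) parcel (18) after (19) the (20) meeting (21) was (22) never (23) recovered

11

The displaced element is "a broker" (word 2).
It is linked across 2 clause boundaries (that → Ø).
It functions as the subject of "wondered", so the gap sits immediately after word 11 ("thought").
Base order: This pilot announced that that critic has thought that a broker wondered if Felix described the parcel after the meeting.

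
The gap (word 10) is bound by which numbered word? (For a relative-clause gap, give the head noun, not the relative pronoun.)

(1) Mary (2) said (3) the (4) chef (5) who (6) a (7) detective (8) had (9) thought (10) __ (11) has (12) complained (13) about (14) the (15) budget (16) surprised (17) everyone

The gap at 10 is the subject of "complained", inside a relative clause.
The relative pronoun is "who" (word 5); it is bound by the head noun immediately before it.
Its filler is the head noun "chef", at word 4.

4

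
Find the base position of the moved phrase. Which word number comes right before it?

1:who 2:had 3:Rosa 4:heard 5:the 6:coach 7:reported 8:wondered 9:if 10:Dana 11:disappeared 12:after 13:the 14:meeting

The displaced element is "who" (word 1).
It is linked across 2 clause boundaries (Ø → Ø).
It functions as the subject of "wondered", so the gap sits immediately after word 7 ("reported").
Base order: Rosa had heard the coach reported that who wondered if Dana disappeared after the meeting.

7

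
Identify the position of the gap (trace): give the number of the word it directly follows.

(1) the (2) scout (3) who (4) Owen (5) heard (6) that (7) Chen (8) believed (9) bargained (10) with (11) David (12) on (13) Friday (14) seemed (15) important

8

The displaced element is "the scout" (word 2).
It is linked across 2 clause boundaries (that → Ø).
It functions as the subject of "bargained", so the gap sits immediately after word 8 ("believed").
Base order: Owen heard that Chen believed that the scout bargained with David on Friday.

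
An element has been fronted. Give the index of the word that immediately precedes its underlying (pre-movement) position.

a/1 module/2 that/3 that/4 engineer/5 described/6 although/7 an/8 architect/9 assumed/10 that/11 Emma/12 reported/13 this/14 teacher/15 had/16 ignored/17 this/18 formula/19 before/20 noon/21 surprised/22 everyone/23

6

The displaced element is "a module" (word 2).
It functions as the direct object of "described", so the gap sits immediately after word 6 ("described").
Base order: That engineer described a module although an architect assumed that Emma reported this teacher had ignored this formula before noon.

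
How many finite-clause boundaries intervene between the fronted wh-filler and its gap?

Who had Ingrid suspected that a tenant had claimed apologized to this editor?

2

"who" is extracted from the subject of "apologized".
Boundaries crossed, outermost first: [that], [Ø] — 2 in total.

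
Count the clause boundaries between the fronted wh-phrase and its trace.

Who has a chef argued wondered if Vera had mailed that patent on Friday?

"who" is extracted from the subject of "wondered".
Boundaries crossed, outermost first: [Ø] — 1 in total.

1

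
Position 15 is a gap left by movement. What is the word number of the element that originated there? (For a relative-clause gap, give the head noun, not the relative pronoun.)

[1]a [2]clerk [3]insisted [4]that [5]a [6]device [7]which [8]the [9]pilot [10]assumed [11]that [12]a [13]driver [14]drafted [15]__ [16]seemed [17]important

The gap at 15 is the object of "drafted", inside a relative clause.
The relative pronoun is "which" (word 7); it is bound by the head noun immediately before it.
Its filler is the head noun "device", at word 6.

6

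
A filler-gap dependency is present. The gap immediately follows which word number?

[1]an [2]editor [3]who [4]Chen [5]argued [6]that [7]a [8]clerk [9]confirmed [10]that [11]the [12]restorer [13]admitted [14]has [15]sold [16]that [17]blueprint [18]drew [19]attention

The displaced element is "an editor" (word 2).
It is linked across 3 clause boundaries (that → that → Ø).
It functions as the subject of "sold", so the gap sits immediately after word 13 ("admitted").
Base order: Chen argued that a clerk confirmed that the restorer admitted that an editor has sold that blueprint.

13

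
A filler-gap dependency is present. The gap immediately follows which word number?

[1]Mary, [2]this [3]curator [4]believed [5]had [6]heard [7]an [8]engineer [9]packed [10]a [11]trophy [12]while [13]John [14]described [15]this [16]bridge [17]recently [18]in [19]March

The displaced element is "Mary" (word 1).
It is linked across 1 clause boundary (Ø).
It functions as the subject of "heard", so the gap sits immediately after word 4 ("believed").
Base order: This curator believed Mary had heard an engineer packed a trophy while John described this bridge recently in March.

4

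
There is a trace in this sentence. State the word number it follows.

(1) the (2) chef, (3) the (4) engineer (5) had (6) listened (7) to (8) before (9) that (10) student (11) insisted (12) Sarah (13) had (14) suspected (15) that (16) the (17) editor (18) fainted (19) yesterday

The displaced element is "the chef" (word 2).
It functions as the object of the preposition "to" of "listened", so the gap sits immediately after word 7 ("to").
Base order: The engineer had listened to the chef before that student insisted Sarah had suspected that the editor fainted yesterday.

7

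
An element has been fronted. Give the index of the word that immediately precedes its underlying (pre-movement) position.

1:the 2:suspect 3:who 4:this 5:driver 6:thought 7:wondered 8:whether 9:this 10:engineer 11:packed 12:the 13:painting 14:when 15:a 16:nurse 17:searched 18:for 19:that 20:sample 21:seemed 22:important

The displaced element is "the suspect" (word 2).
It is linked across 1 clause boundary (Ø).
It functions as the subject of "wondered", so the gap sits immediately after word 6 ("thought").
Base order: This driver thought the suspect wondered whether this engineer packed the painting when a nurse searched for that sample.

6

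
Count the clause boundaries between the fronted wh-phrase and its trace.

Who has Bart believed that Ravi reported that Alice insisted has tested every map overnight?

"who" is extracted from the subject of "tested".
Boundaries crossed, outermost first: [that], [that], [Ø] — 3 in total.

3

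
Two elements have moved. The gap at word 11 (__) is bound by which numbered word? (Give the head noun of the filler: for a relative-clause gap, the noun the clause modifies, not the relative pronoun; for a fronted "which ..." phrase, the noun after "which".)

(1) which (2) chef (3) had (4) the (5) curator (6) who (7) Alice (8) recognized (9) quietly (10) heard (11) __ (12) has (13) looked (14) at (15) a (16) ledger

The marked gap is the subject of "looked".
Its filler is the fronted wh-phrase "which chef", at word 2.
(The other dependency links word 5 to a gap after word 8.)

2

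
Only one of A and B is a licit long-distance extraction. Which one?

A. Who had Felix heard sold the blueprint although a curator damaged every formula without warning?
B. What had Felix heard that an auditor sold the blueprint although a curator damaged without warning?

A

In B, the wh-phrase is extracted from inside an adjunct island (introduced by "although"), which blocks movement.
In A, the extraction path crosses only that-complement boundaries, which are transparent.
So A is grammatical.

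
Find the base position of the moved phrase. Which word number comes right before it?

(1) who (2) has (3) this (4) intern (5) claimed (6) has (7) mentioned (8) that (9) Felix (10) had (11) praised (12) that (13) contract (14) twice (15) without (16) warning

5

The displaced element is "who" (word 1).
It is linked across 1 clause boundary (Ø).
It functions as the subject of "mentioned", so the gap sits immediately after word 5 ("claimed").
Base order: This intern has claimed who has mentioned that Felix had praised that contract twice without warning.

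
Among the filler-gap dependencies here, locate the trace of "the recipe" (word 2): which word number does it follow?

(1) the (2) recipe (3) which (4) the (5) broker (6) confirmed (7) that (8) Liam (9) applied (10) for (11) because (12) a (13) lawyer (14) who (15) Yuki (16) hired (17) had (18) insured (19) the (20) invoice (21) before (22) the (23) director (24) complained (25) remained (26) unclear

The displaced element is "the recipe" (word 2).
It is linked across 1 clause boundary (that).
It functions as the object of the preposition "for" of "applied", so the gap sits immediately after word 10 ("for").
Base order: The broker confirmed that Liam applied for the recipe because a lawyer who Yuki hired had insured the invoice before the director complained.

10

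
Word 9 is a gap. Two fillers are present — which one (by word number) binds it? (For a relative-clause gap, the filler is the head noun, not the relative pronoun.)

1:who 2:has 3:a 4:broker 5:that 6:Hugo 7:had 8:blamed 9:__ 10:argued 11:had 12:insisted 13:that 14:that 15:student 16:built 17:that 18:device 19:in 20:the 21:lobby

4

The marked gap is inside the relative clause, the direct object of "blamed".
Its filler is the head noun "broker" (via "that"), at word 4.
(The other dependency links word 1 to a gap after word 10.)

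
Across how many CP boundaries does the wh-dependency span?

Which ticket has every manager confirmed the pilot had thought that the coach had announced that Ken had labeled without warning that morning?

3

"which ticket" is extracted from the object of "labeled".
Boundaries crossed, outermost first: [Ø], [that], [that] — 3 in total.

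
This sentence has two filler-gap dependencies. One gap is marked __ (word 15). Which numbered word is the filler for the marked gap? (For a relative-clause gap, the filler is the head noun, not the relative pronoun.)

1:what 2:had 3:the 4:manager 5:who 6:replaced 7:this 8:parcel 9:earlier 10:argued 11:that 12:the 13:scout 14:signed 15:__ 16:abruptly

1

The marked gap is the direct object of "signed".
Its filler is the fronted wh-phrase "what", at word 1.
(The other dependency links word 4 to a gap after word 5.)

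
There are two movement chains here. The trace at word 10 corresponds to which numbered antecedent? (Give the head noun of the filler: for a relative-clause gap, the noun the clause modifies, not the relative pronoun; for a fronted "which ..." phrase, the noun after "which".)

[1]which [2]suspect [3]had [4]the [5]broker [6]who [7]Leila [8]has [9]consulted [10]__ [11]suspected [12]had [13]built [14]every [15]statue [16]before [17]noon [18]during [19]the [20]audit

5

The marked gap is inside the relative clause, the direct object of "consulted".
Its filler is the head noun "broker" (via "who"), at word 5.
(The other dependency links word 2 to a gap after word 11.)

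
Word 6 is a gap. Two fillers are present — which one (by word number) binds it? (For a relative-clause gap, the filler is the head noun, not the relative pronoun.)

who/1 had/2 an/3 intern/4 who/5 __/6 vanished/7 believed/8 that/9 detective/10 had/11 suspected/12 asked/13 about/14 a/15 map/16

The marked gap is inside the relative clause, the subject of "vanished".
Its filler is the head noun "intern" (via "who"), at word 4.
(The other dependency links word 1 to a gap after word 12.)

4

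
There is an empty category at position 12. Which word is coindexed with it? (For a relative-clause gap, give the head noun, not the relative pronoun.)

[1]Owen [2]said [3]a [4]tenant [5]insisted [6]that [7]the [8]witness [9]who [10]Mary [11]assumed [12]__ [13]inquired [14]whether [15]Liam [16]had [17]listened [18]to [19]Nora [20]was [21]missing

The gap at 12 is the subject of "inquired", inside a relative clause.
The relative pronoun is "who" (word 9); it is bound by the head noun immediately before it.
Its filler is the head noun "witness", at word 8.

8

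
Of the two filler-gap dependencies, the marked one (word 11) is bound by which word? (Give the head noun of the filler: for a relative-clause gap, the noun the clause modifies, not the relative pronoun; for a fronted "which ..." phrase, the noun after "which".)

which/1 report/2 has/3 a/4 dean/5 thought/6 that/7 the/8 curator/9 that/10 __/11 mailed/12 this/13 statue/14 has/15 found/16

9

The marked gap is inside the relative clause, the subject of "mailed".
Its filler is the head noun "curator" (via "that"), at word 9.
(The other dependency links word 2 to a gap after word 16.)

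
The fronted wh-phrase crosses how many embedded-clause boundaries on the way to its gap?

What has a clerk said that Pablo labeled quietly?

"what" is extracted from the object of "labeled".
Boundaries crossed, outermost first: [that] — 1 in total.

1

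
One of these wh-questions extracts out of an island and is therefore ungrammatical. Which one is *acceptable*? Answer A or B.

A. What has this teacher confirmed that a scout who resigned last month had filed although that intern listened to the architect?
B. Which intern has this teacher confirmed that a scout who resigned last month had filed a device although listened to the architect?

A

In B, the wh-phrase is extracted from inside an adjunct island (introduced by "although"), which blocks movement.
In A, the extraction path crosses only that-complement boundaries, which are transparent.
So A is grammatical.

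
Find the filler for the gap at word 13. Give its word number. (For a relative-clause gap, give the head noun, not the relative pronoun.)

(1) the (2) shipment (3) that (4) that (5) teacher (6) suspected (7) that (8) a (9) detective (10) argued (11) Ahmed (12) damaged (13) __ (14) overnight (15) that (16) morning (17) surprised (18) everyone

The gap at 13 is the object of "damaged", inside a relative clause.
The relative pronoun is "that" (word 3); it is bound by the head noun immediately before it.
Its filler is the head noun "shipment", at word 2.

2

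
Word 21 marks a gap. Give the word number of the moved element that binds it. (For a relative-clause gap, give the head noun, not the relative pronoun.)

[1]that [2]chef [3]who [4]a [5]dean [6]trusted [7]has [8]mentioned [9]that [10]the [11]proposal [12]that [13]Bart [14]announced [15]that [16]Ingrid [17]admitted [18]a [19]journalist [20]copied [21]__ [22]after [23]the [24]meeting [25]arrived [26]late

11

The gap at 21 is the object of "copied", inside a relative clause.
The relative pronoun is "that" (word 12); it is bound by the head noun immediately before it.
Its filler is the head noun "proposal", at word 11.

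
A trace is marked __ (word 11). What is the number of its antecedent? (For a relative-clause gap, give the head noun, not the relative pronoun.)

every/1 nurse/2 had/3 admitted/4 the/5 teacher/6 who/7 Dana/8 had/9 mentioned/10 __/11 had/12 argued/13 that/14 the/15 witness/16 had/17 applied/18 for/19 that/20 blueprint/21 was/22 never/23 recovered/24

6

The gap at 11 is the subject of "argued", inside a relative clause.
The relative pronoun is "who" (word 7); it is bound by the head noun immediately before it.
Its filler is the head noun "teacher", at word 6.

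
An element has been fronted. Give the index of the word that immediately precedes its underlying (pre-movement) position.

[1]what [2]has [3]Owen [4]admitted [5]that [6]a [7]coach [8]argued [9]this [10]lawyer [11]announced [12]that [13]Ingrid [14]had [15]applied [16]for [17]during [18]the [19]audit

The displaced element is "what" (word 1).
It is linked across 3 clause boundaries (that → Ø → that).
It functions as the object of the preposition "for" of "applied", so the gap sits immediately after word 16 ("for").
Base order: Owen has admitted that a coach argued this lawyer announced that Ingrid had applied for what during the audit.

16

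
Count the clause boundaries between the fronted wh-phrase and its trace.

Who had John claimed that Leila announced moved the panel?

2

"who" is extracted from the subject of "moved".
Boundaries crossed, outermost first: [that], [Ø] — 2 in total.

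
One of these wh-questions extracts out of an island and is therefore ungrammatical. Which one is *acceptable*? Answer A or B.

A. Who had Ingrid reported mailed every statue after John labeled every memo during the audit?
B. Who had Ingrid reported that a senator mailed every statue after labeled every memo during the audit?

A

In B, the wh-phrase is extracted from inside an adjunct island (introduced by "after"), which blocks movement.
In A, the extraction path crosses only that-complement boundaries, which are transparent.
So A is grammatical.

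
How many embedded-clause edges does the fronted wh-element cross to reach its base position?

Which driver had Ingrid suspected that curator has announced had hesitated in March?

"which driver" is extracted from the subject of "hesitated".
Boundaries crossed, outermost first: [Ø], [Ø] — 2 in total.

2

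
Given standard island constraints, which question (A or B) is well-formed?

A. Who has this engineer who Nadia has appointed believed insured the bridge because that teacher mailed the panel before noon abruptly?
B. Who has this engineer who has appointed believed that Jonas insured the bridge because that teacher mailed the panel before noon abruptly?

A

In B, the wh-phrase is extracted from inside a complex-NP island (relative clause) (introduced by "who"), which blocks movement.
In A, the extraction path crosses only that-complement boundaries, which are transparent.
So A is grammatical.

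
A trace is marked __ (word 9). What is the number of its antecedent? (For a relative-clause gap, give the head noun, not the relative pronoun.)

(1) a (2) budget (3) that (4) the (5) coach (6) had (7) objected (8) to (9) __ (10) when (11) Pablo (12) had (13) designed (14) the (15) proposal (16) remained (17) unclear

2

The gap at 9 is the prepositional object of "objected", inside a relative clause.
The relative pronoun is "that" (word 3); it is bound by the head noun immediately before it.
Its filler is the head noun "budget", at word 2.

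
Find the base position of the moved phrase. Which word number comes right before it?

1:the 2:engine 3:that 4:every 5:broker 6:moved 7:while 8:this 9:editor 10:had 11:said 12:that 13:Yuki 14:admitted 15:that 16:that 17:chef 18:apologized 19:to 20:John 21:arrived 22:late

The displaced element is "the engine" (word 2).
It functions as the direct object of "moved", so the gap sits immediately after word 6 ("moved").
Base order: Every broker moved the engine while this editor had said that Yuki admitted that that chef apologized to John.

6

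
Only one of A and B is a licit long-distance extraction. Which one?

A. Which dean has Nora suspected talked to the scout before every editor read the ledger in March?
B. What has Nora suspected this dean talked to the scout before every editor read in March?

A

In B, the wh-phrase is extracted from inside an adjunct island (introduced by "before"), which blocks movement.
In A, the extraction path crosses only that-complement boundaries, which are transparent.
So A is grammatical.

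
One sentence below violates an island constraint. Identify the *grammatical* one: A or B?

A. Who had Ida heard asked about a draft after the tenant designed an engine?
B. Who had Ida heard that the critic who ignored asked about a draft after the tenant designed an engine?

In B, the wh-phrase is extracted from inside a complex-NP island (relative clause) (introduced by "who"), which blocks movement.
In A, the extraction path crosses only that-complement boundaries, which are transparent.
So A is grammatical.

A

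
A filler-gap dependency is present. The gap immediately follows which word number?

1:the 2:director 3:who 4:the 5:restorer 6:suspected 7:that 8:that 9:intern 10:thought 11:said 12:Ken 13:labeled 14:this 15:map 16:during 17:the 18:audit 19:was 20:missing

10

The displaced element is "the director" (word 2).
It is linked across 2 clause boundaries (that → Ø).
It functions as the subject of "said", so the gap sits immediately after word 10 ("thought").
Base order: The restorer suspected that that intern thought that the director said Ken labeled this map during the audit.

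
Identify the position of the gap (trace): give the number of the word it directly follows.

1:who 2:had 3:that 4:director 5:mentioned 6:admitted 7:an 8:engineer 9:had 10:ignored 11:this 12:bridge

5

The displaced element is "who" (word 1).
It is linked across 1 clause boundary (Ø).
It functions as the subject of "admitted", so the gap sits immediately after word 5 ("mentioned").
Base order: That director had mentioned who admitted an engineer had ignored this bridge.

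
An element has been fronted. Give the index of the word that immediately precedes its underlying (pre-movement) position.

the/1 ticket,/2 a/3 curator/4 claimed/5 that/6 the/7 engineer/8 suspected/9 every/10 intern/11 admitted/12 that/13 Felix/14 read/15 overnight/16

15

The displaced element is "the ticket" (word 2).
It is linked across 3 clause boundaries (that → Ø → that).
It functions as the direct object of "read", so the gap sits immediately after word 15 ("read").
Base order: A curator claimed that the engineer suspected every intern admitted that Felix read the ticket overnight.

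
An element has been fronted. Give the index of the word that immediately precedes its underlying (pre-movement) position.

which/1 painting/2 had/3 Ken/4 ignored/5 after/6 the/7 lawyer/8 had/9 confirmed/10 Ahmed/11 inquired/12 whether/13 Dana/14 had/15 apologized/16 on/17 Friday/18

The displaced element is "which painting" (word 2).
It functions as the direct object of "ignored", so the gap sits immediately after word 5 ("ignored").
Base order: Ken had ignored which painting after the lawyer had confirmed Ahmed inquired whether Dana had apologized on Friday.

5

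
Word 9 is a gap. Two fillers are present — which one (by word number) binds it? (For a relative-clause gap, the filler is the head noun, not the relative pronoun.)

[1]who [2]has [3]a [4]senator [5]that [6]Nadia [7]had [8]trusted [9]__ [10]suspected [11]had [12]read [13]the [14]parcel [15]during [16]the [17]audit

The marked gap is inside the relative clause, the direct object of "trusted".
Its filler is the head noun "senator" (via "that"), at word 4.
(The other dependency links word 1 to a gap after word 10.)

4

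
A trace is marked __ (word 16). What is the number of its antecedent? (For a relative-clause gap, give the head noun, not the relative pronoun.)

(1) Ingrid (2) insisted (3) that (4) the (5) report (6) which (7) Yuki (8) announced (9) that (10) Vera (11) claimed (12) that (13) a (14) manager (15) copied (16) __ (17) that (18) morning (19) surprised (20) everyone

The gap at 16 is the object of "copied", inside a relative clause.
The relative pronoun is "which" (word 6); it is bound by the head noun immediately before it.
Its filler is the head noun "report", at word 5.

5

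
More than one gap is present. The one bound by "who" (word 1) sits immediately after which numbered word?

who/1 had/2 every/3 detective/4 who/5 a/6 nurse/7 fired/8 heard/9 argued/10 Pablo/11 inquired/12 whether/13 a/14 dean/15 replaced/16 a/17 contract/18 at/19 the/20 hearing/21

9

The displaced element is "who" (word 1).
It is linked across 1 clause boundary (Ø).
It functions as the subject of "argued", so the gap sits immediately after word 9 ("heard").
Base order: Every detective who a nurse fired had heard who argued Pablo inquired whether a dean replaced a contract at the hearing.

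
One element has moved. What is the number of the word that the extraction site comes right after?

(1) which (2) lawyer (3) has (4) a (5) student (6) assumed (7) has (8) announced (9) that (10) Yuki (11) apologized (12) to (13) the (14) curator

The displaced element is "which lawyer" (word 2).
It is linked across 1 clause boundary (Ø).
It functions as the subject of "announced", so the gap sits immediately after word 6 ("assumed").
Base order: A student has assumed which lawyer has announced that Yuki apologized to the curator.

6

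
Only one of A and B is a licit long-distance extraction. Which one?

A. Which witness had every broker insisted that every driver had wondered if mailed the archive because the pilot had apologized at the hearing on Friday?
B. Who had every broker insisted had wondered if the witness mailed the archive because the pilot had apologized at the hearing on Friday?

In A, the wh-phrase is extracted from inside a wh-island (introduced by "if"), which blocks movement.
In B, the extraction path crosses only that-complement boundaries, which are transparent.
So B is grammatical.

B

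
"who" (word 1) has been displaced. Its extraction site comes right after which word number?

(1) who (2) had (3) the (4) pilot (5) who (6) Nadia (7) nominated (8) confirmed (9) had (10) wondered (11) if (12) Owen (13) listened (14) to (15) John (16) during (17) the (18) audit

8

The displaced element is "who" (word 1).
It is linked across 1 clause boundary (Ø).
It functions as the subject of "wondered", so the gap sits immediately after word 8 ("confirmed").
Base order: The pilot who Nadia nominated had confirmed that who had wondered if Owen listened to John during the audit.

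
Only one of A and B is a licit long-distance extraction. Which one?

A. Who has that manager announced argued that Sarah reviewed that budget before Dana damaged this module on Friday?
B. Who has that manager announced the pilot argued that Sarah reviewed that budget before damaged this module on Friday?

A

In B, the wh-phrase is extracted from inside an adjunct island (introduced by "before"), which blocks movement.
In A, the extraction path crosses only that-complement boundaries, which are transparent.
So A is grammatical.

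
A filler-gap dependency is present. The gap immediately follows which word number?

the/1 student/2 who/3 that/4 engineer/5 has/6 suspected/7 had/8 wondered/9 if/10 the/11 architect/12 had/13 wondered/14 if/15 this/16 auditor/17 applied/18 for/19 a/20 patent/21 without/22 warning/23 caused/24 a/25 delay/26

The displaced element is "the student" (word 2).
It is linked across 1 clause boundary (Ø).
It functions as the subject of "wondered", so the gap sits immediately after word 7 ("suspected").
Base order: That engineer has suspected that the student had wondered if the architect had wondered if this auditor applied for a patent without warning.

7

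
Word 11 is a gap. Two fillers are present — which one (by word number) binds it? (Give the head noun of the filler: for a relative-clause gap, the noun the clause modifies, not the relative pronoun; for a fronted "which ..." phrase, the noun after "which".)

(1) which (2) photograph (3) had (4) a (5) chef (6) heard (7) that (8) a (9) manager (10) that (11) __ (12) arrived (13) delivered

9

The marked gap is inside the relative clause, the subject of "arrived".
Its filler is the head noun "manager" (via "that"), at word 9.
(The other dependency links word 2 to a gap after word 13.)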